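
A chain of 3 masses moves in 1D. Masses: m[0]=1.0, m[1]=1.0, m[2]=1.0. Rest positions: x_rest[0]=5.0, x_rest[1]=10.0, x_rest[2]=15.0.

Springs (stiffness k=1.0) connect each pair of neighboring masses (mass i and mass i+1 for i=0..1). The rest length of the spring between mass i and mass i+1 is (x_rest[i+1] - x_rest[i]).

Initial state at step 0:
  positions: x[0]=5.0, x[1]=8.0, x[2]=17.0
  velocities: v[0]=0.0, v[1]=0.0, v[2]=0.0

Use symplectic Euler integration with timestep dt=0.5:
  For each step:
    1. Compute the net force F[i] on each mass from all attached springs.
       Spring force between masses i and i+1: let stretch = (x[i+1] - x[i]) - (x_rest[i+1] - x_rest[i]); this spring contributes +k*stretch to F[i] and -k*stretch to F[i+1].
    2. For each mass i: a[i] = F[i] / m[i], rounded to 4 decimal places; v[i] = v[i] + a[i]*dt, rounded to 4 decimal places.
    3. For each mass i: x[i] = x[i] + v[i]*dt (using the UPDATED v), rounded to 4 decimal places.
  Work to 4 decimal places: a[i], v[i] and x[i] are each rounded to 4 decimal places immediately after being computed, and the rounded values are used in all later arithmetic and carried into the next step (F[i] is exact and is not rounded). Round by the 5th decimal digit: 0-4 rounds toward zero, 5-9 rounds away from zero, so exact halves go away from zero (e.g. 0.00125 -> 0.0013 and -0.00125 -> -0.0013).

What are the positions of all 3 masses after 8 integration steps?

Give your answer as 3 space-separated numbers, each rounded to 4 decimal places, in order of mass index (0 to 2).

Step 0: x=[5.0000 8.0000 17.0000] v=[0.0000 0.0000 0.0000]
Step 1: x=[4.5000 9.5000 16.0000] v=[-1.0000 3.0000 -2.0000]
Step 2: x=[4.0000 11.3750 14.6250] v=[-1.0000 3.7500 -2.7500]
Step 3: x=[4.0938 12.2188 13.6875] v=[0.1875 1.6875 -1.8750]
Step 4: x=[4.9688 11.3985 13.6328] v=[1.7500 -1.6407 -0.1094]
Step 5: x=[6.2013 9.5293 14.2696] v=[2.4649 -3.7384 1.2735]
Step 6: x=[7.0158 8.0132 14.9713] v=[1.6289 -3.0323 1.4034]
Step 7: x=[6.8296 7.9872 15.1835] v=[-0.3724 -0.0520 0.4244]
Step 8: x=[5.6828 9.4709 14.8466] v=[-2.2936 2.9674 -0.6738]

Answer: 5.6828 9.4709 14.8466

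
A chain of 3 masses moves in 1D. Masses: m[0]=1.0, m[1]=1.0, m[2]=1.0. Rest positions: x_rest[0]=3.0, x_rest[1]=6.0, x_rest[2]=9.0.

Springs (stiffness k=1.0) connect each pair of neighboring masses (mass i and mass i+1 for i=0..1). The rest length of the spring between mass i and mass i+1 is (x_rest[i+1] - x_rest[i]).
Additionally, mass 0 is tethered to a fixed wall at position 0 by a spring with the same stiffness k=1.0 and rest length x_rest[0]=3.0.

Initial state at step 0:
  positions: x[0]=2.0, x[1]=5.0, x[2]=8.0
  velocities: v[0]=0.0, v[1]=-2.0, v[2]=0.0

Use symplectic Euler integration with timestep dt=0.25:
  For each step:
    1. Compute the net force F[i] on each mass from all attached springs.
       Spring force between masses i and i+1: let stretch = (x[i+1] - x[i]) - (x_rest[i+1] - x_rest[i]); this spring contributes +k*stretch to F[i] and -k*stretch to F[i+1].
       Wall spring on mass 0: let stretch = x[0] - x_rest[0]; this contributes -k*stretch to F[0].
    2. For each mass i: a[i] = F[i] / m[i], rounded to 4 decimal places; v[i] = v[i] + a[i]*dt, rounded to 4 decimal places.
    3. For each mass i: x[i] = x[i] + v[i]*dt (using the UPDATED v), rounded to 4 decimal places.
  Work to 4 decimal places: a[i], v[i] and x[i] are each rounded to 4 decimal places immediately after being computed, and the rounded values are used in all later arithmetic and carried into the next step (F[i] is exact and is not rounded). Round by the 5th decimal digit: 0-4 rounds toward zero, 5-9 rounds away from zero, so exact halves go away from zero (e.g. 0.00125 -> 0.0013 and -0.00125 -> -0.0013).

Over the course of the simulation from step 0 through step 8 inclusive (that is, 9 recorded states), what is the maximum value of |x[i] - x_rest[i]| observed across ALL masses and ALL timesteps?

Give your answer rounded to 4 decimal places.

Answer: 2.3910

Derivation:
Step 0: x=[2.0000 5.0000 8.0000] v=[0.0000 -2.0000 0.0000]
Step 1: x=[2.0625 4.5000 8.0000] v=[0.2500 -2.0000 0.0000]
Step 2: x=[2.1485 4.0664 7.9688] v=[0.3438 -1.7344 -0.1250]
Step 3: x=[2.2201 3.7568 7.8812] v=[0.2862 -1.2383 -0.3506]
Step 4: x=[2.2490 3.6090 7.7233] v=[0.1154 -0.5914 -0.6317]
Step 5: x=[2.2223 3.6333 7.4957] v=[-0.1069 0.0972 -0.9103]
Step 6: x=[2.1449 3.8108 7.2142] v=[-0.3097 0.7101 -1.1259]
Step 7: x=[2.0375 4.0969 6.9075] v=[-0.4295 1.1445 -1.2268]
Step 8: x=[1.9315 4.4300 6.6126] v=[-0.4240 1.3323 -1.1795]
Max displacement = 2.3910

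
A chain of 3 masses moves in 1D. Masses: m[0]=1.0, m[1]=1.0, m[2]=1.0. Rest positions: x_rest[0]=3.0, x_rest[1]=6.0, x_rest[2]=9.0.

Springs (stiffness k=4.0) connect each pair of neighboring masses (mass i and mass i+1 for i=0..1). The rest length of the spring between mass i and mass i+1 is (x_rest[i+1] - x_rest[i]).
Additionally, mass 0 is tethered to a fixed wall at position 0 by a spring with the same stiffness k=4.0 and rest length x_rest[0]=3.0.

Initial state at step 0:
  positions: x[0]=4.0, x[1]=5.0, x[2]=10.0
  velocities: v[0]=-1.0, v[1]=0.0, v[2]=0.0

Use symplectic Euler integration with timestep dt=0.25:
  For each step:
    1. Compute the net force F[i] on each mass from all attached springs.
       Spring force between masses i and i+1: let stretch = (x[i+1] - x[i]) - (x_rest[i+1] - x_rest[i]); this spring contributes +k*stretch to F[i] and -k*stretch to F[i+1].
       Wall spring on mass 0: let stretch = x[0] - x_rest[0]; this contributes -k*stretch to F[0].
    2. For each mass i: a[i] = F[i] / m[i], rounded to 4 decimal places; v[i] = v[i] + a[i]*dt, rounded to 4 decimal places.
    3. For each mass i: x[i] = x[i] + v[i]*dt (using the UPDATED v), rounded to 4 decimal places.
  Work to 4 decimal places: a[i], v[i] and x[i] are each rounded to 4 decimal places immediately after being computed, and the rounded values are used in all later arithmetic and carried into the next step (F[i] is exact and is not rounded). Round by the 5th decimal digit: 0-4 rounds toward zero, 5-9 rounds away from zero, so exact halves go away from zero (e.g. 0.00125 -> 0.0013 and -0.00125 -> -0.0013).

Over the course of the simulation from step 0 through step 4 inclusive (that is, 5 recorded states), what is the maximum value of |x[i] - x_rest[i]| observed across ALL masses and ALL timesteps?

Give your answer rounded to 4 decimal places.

Answer: 1.4063

Derivation:
Step 0: x=[4.0000 5.0000 10.0000] v=[-1.0000 0.0000 0.0000]
Step 1: x=[3.0000 6.0000 9.5000] v=[-4.0000 4.0000 -2.0000]
Step 2: x=[2.0000 7.1250 8.8750] v=[-4.0000 4.5000 -2.5000]
Step 3: x=[1.7813 7.4063 8.5625] v=[-0.8750 1.1250 -1.2500]
Step 4: x=[2.5235 6.5704 8.7110] v=[2.9687 -3.3438 0.5938]
Max displacement = 1.4063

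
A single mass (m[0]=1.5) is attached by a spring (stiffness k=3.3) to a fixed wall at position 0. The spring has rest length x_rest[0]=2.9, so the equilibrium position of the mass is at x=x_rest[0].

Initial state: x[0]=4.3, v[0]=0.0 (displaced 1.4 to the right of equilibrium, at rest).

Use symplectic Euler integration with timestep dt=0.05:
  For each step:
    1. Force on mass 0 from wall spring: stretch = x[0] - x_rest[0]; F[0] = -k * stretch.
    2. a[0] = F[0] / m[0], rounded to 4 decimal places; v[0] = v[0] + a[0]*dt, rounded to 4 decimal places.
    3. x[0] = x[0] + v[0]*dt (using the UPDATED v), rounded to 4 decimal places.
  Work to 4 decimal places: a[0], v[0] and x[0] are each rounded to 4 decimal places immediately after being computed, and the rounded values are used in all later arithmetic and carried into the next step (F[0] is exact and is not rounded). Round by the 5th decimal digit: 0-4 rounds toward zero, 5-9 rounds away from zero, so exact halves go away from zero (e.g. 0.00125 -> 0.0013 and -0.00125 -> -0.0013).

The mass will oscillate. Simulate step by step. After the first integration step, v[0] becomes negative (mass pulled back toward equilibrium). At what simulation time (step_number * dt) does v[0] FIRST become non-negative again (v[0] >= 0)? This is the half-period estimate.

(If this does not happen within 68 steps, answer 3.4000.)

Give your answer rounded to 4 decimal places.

Answer: 2.1500

Derivation:
Step 0: x=[4.3000] v=[0.0000]
Step 1: x=[4.2923] v=[-0.1540]
Step 2: x=[4.2769] v=[-0.3072]
Step 3: x=[4.2540] v=[-0.4587]
Step 4: x=[4.2236] v=[-0.6076]
Step 5: x=[4.1859] v=[-0.7532]
Step 6: x=[4.1412] v=[-0.8947]
Step 7: x=[4.0896] v=[-1.0312]
Step 8: x=[4.0315] v=[-1.1621]
Step 9: x=[3.9672] v=[-1.2866]
Step 10: x=[3.8970] v=[-1.4040]
Step 11: x=[3.8213] v=[-1.5137]
Step 12: x=[3.7406] v=[-1.6150]
Step 13: x=[3.6552] v=[-1.7075]
Step 14: x=[3.5657] v=[-1.7906]
Step 15: x=[3.4725] v=[-1.8638]
Step 16: x=[3.3762] v=[-1.9268]
Step 17: x=[3.2772] v=[-1.9792]
Step 18: x=[3.1762] v=[-2.0207]
Step 19: x=[3.0736] v=[-2.0511]
Step 20: x=[2.9701] v=[-2.0702]
Step 21: x=[2.8662] v=[-2.0779]
Step 22: x=[2.7625] v=[-2.0742]
Step 23: x=[2.6595] v=[-2.0591]
Step 24: x=[2.5579] v=[-2.0326]
Step 25: x=[2.4582] v=[-1.9950]
Step 26: x=[2.3609] v=[-1.9464]
Step 27: x=[2.2665] v=[-1.8871]
Step 28: x=[2.1756] v=[-1.8174]
Step 29: x=[2.0887] v=[-1.7377]
Step 30: x=[2.0063] v=[-1.6485]
Step 31: x=[1.9288] v=[-1.5502]
Step 32: x=[1.8566] v=[-1.4434]
Step 33: x=[1.7902] v=[-1.3286]
Step 34: x=[1.7299] v=[-1.2065]
Step 35: x=[1.6760] v=[-1.0778]
Step 36: x=[1.6288] v=[-0.9432]
Step 37: x=[1.5886] v=[-0.8034]
Step 38: x=[1.5556] v=[-0.6591]
Step 39: x=[1.5300] v=[-0.5112]
Step 40: x=[1.5120] v=[-0.3605]
Step 41: x=[1.5016] v=[-0.2078]
Step 42: x=[1.4989] v=[-0.0540]
Step 43: x=[1.5039] v=[0.1001]
First v>=0 after going negative at step 43, time=2.1500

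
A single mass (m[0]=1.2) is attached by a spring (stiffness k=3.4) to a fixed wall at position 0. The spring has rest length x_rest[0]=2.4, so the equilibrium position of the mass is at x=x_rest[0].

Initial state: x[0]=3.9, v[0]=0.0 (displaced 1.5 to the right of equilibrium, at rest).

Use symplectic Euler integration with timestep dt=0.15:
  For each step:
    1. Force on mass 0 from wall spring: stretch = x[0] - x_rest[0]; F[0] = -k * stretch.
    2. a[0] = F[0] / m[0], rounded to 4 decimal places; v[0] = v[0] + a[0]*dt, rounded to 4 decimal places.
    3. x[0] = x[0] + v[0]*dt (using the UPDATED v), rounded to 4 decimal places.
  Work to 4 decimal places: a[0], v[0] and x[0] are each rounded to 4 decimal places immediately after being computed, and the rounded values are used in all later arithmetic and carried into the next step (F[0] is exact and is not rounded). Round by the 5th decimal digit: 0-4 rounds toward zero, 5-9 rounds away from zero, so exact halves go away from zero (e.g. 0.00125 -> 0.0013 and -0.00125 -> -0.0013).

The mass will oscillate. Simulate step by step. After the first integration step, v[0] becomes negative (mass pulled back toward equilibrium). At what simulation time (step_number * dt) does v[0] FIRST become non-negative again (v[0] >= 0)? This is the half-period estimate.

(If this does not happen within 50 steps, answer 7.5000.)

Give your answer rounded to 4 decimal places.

Step 0: x=[3.9000] v=[0.0000]
Step 1: x=[3.8044] v=[-0.6375]
Step 2: x=[3.6192] v=[-1.2344]
Step 3: x=[3.3563] v=[-1.7526]
Step 4: x=[3.0325] v=[-2.1590]
Step 5: x=[2.6683] v=[-2.4278]
Step 6: x=[2.2870] v=[-2.5418]
Step 7: x=[1.9129] v=[-2.4938]
Step 8: x=[1.5699] v=[-2.2868]
Step 9: x=[1.2798] v=[-1.9340]
Step 10: x=[1.0611] v=[-1.4579]
Step 11: x=[0.9278] v=[-0.8889]
Step 12: x=[0.8883] v=[-0.2632]
Step 13: x=[0.9452] v=[0.3793]
First v>=0 after going negative at step 13, time=1.9500

Answer: 1.9500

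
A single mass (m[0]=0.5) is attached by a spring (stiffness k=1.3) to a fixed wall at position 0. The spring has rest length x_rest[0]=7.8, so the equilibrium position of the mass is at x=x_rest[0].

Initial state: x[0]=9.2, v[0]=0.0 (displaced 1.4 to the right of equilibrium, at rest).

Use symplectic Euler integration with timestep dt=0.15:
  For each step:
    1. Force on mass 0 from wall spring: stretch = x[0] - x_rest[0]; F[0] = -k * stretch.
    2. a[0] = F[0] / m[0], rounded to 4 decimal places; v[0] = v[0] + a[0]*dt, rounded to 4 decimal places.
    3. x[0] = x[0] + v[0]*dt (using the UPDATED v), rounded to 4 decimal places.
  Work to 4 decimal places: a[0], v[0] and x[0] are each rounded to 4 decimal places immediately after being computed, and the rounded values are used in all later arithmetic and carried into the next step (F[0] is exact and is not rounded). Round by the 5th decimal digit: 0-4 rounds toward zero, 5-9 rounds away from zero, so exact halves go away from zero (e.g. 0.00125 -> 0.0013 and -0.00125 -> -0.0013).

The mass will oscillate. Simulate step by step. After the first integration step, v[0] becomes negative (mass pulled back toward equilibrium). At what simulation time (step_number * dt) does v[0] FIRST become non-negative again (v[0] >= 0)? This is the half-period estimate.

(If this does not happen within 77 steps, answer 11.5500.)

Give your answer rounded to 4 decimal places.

Step 0: x=[9.2000] v=[0.0000]
Step 1: x=[9.1181] v=[-0.5460]
Step 2: x=[8.9591] v=[-1.0601]
Step 3: x=[8.7323] v=[-1.5122]
Step 4: x=[8.4509] v=[-1.8758]
Step 5: x=[8.1315] v=[-2.1296]
Step 6: x=[7.7927] v=[-2.2589]
Step 7: x=[7.4543] v=[-2.2561]
Step 8: x=[7.1361] v=[-2.1213]
Step 9: x=[6.8567] v=[-1.8624]
Step 10: x=[6.6325] v=[-1.4945]
Step 11: x=[6.4766] v=[-1.0392]
Step 12: x=[6.3981] v=[-0.5231]
Step 13: x=[6.4016] v=[0.0236]
First v>=0 after going negative at step 13, time=1.9500

Answer: 1.9500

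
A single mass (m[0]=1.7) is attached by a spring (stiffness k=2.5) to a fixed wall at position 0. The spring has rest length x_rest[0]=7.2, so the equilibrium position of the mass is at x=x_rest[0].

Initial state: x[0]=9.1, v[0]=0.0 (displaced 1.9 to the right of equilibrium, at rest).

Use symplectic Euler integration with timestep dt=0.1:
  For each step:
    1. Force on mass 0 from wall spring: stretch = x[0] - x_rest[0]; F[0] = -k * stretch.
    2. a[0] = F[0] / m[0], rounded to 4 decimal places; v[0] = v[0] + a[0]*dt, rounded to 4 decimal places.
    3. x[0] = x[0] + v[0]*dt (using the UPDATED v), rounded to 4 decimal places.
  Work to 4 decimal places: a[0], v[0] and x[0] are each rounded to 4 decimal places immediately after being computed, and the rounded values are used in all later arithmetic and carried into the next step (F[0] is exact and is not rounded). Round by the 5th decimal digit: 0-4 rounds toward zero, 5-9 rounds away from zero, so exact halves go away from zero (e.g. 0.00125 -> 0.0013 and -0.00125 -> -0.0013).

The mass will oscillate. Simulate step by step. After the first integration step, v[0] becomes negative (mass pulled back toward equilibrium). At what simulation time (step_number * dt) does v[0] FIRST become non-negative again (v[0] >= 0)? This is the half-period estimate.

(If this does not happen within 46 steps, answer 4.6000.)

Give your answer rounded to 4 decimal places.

Answer: 2.6000

Derivation:
Step 0: x=[9.1000] v=[0.0000]
Step 1: x=[9.0721] v=[-0.2794]
Step 2: x=[9.0166] v=[-0.5547]
Step 3: x=[8.9344] v=[-0.8219]
Step 4: x=[8.8267] v=[-1.0770]
Step 5: x=[8.6951] v=[-1.3162]
Step 6: x=[8.5415] v=[-1.5361]
Step 7: x=[8.3682] v=[-1.7334]
Step 8: x=[8.1777] v=[-1.9052]
Step 9: x=[7.9728] v=[-2.0490]
Step 10: x=[7.7565] v=[-2.1627]
Step 11: x=[7.5321] v=[-2.2445]
Step 12: x=[7.3028] v=[-2.2933]
Step 13: x=[7.0720] v=[-2.3084]
Step 14: x=[6.8430] v=[-2.2896]
Step 15: x=[6.6193] v=[-2.2371]
Step 16: x=[6.4041] v=[-2.1517]
Step 17: x=[6.2006] v=[-2.0347]
Step 18: x=[6.0118] v=[-1.8877]
Step 19: x=[5.8405] v=[-1.7130]
Step 20: x=[5.6892] v=[-1.5131]
Step 21: x=[5.5601] v=[-1.2909]
Step 22: x=[5.4551] v=[-1.0497]
Step 23: x=[5.3758] v=[-0.7931]
Step 24: x=[5.3233] v=[-0.5248]
Step 25: x=[5.2984] v=[-0.2488]
Step 26: x=[5.3015] v=[0.0309]
First v>=0 after going negative at step 26, time=2.6000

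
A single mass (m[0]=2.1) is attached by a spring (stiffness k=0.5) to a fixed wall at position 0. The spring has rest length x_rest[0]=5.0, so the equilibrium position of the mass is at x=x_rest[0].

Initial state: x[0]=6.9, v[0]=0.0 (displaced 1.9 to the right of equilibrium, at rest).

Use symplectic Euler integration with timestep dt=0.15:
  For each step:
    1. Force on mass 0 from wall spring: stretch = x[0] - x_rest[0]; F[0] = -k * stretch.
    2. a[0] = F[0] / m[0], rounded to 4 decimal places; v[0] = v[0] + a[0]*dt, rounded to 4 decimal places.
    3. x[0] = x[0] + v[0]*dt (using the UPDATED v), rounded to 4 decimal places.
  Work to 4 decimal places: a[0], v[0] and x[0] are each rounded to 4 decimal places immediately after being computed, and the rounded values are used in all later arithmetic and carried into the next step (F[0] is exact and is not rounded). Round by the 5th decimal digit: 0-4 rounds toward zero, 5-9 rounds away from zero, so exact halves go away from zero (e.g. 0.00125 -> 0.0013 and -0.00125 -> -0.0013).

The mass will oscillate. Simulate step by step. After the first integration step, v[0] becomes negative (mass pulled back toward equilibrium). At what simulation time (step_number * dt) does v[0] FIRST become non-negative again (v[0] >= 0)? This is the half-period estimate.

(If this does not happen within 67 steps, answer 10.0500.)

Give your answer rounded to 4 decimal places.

Step 0: x=[6.9000] v=[0.0000]
Step 1: x=[6.8898] v=[-0.0679]
Step 2: x=[6.8695] v=[-0.1354]
Step 3: x=[6.8392] v=[-0.2022]
Step 4: x=[6.7990] v=[-0.2679]
Step 5: x=[6.7492] v=[-0.3321]
Step 6: x=[6.6900] v=[-0.3946]
Step 7: x=[6.6218] v=[-0.4550]
Step 8: x=[6.5449] v=[-0.5129]
Step 9: x=[6.4597] v=[-0.5681]
Step 10: x=[6.3667] v=[-0.6202]
Step 11: x=[6.2664] v=[-0.6690]
Step 12: x=[6.1593] v=[-0.7142]
Step 13: x=[6.0460] v=[-0.7556]
Step 14: x=[5.9271] v=[-0.7930]
Step 15: x=[5.8032] v=[-0.8261]
Step 16: x=[5.6750] v=[-0.8548]
Step 17: x=[5.5432] v=[-0.8789]
Step 18: x=[5.4085] v=[-0.8983]
Step 19: x=[5.2716] v=[-0.9129]
Step 20: x=[5.1332] v=[-0.9226]
Step 21: x=[4.9941] v=[-0.9274]
Step 22: x=[4.8550] v=[-0.9272]
Step 23: x=[4.7167] v=[-0.9220]
Step 24: x=[4.5799] v=[-0.9119]
Step 25: x=[4.4454] v=[-0.8969]
Step 26: x=[4.3138] v=[-0.8771]
Step 27: x=[4.1859] v=[-0.8526]
Step 28: x=[4.0624] v=[-0.8235]
Step 29: x=[3.9439] v=[-0.7900]
Step 30: x=[3.8311] v=[-0.7523]
Step 31: x=[3.7245] v=[-0.7106]
Step 32: x=[3.6248] v=[-0.6650]
Step 33: x=[3.5324] v=[-0.6159]
Step 34: x=[3.4479] v=[-0.5635]
Step 35: x=[3.3717] v=[-0.5081]
Step 36: x=[3.3042] v=[-0.4499]
Step 37: x=[3.2458] v=[-0.3893]
Step 38: x=[3.1968] v=[-0.3266]
Step 39: x=[3.1575] v=[-0.2622]
Step 40: x=[3.1280] v=[-0.1964]
Step 41: x=[3.1086] v=[-0.1295]
Step 42: x=[3.0993] v=[-0.0620]
Step 43: x=[3.1002] v=[0.0059]
First v>=0 after going negative at step 43, time=6.4500

Answer: 6.4500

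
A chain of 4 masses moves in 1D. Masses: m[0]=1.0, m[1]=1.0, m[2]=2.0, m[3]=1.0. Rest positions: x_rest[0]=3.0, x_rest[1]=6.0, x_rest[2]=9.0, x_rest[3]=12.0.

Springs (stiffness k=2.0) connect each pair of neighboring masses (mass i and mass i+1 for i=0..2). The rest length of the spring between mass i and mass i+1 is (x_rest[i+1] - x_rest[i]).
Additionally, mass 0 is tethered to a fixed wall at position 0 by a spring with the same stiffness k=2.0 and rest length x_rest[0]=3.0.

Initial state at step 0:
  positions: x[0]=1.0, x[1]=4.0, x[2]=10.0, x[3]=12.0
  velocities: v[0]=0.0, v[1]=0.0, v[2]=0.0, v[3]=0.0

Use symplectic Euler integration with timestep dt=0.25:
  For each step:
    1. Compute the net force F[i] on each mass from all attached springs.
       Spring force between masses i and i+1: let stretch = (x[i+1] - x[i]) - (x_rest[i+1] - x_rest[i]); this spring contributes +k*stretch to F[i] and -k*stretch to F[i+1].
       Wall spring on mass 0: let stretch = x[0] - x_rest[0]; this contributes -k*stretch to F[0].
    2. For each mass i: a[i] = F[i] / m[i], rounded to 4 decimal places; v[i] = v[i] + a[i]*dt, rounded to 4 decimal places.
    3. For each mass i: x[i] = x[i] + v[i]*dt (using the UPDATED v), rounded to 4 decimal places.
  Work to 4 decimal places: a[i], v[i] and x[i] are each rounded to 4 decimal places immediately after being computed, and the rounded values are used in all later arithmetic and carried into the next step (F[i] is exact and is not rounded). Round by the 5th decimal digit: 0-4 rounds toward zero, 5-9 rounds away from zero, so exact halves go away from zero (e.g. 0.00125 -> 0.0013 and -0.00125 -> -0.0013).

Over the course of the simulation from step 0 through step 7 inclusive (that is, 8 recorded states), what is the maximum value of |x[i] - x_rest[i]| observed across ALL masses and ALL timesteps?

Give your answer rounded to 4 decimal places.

Answer: 2.1536

Derivation:
Step 0: x=[1.0000 4.0000 10.0000 12.0000] v=[0.0000 0.0000 0.0000 0.0000]
Step 1: x=[1.2500 4.3750 9.7500 12.1250] v=[1.0000 1.5000 -1.0000 0.5000]
Step 2: x=[1.7344 5.0313 9.3125 12.3281] v=[1.9375 2.6250 -1.7500 0.8125]
Step 3: x=[2.4141 5.8106 8.7959 12.5293] v=[2.7188 3.1172 -2.0664 0.8047]
Step 4: x=[3.2166 6.5385 8.3261 12.6388] v=[3.2100 2.9116 -1.8794 0.4380]
Step 5: x=[4.0323 7.0746 8.0141 12.5842] v=[3.2627 2.1445 -1.2481 -0.2184]
Step 6: x=[4.7242 7.3479 7.9290 12.3333] v=[2.7677 1.0931 -0.3405 -1.0035]
Step 7: x=[5.1536 7.3659 8.0828 11.9069] v=[1.7175 0.0718 0.6153 -1.7057]
Max displacement = 2.1536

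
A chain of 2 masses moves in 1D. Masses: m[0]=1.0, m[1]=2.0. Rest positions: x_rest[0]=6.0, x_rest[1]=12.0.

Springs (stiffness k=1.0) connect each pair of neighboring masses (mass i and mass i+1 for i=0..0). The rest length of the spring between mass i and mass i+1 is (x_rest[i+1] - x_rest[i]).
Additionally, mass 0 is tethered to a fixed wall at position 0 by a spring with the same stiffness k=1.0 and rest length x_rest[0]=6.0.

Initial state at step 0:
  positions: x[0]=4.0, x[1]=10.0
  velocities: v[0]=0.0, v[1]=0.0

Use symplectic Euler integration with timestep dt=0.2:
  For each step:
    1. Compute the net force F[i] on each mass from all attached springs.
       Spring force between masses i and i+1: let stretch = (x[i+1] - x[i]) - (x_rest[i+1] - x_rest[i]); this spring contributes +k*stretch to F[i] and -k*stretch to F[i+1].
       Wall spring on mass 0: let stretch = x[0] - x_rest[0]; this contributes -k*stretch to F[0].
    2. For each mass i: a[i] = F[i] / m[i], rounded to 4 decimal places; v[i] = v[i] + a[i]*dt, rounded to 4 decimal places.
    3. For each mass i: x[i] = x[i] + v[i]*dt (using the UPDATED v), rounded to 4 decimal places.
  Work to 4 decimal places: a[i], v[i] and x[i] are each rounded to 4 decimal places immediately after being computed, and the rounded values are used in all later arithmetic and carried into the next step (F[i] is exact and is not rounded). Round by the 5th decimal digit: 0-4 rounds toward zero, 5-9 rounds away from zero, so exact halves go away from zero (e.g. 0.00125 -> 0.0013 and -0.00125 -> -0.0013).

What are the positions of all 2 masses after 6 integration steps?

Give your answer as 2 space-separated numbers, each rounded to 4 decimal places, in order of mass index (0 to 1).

Step 0: x=[4.0000 10.0000] v=[0.0000 0.0000]
Step 1: x=[4.0800 10.0000] v=[0.4000 0.0000]
Step 2: x=[4.2336 10.0016] v=[0.7680 0.0080]
Step 3: x=[4.4486 10.0078] v=[1.0749 0.0312]
Step 4: x=[4.7080 10.0229] v=[1.2970 0.0753]
Step 5: x=[4.9917 10.0517] v=[1.4184 0.1438]
Step 6: x=[5.2781 10.0993] v=[1.4321 0.2378]

Answer: 5.2781 10.0993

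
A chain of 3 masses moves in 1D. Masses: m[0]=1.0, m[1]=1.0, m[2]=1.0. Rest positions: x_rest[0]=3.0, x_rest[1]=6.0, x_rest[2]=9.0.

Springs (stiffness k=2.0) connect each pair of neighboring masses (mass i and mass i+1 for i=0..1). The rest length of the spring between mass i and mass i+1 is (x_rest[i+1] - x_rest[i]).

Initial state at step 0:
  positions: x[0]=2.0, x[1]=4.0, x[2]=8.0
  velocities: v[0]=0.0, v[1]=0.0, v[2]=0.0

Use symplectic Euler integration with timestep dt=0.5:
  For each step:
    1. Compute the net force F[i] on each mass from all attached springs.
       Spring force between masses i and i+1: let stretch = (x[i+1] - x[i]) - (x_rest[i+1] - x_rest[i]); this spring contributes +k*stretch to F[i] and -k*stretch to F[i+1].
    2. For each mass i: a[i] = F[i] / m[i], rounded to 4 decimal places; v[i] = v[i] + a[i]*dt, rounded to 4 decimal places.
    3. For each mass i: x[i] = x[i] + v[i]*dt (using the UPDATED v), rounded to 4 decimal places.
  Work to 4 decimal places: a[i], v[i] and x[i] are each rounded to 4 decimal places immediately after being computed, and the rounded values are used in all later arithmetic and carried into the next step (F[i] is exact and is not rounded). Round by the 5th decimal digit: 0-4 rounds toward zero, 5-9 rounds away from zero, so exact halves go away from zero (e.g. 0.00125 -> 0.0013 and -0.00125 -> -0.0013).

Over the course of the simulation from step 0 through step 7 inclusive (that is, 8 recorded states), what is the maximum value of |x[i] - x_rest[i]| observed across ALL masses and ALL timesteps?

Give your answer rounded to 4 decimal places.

Step 0: x=[2.0000 4.0000 8.0000] v=[0.0000 0.0000 0.0000]
Step 1: x=[1.5000 5.0000 7.5000] v=[-1.0000 2.0000 -1.0000]
Step 2: x=[1.2500 5.5000 7.2500] v=[-0.5000 1.0000 -0.5000]
Step 3: x=[1.6250 4.7500 7.6250] v=[0.7500 -1.5000 0.7500]
Step 4: x=[2.0625 3.8750 8.0625] v=[0.8750 -1.7500 0.8750]
Step 5: x=[1.9063 4.1875 7.9063] v=[-0.3125 0.6250 -0.3125]
Step 6: x=[1.3907 5.2188 7.3907] v=[-1.0313 2.0626 -1.0313]
Step 7: x=[1.2891 5.4220 7.2891] v=[-0.2032 0.4064 -0.2032]
Max displacement = 2.1250

Answer: 2.1250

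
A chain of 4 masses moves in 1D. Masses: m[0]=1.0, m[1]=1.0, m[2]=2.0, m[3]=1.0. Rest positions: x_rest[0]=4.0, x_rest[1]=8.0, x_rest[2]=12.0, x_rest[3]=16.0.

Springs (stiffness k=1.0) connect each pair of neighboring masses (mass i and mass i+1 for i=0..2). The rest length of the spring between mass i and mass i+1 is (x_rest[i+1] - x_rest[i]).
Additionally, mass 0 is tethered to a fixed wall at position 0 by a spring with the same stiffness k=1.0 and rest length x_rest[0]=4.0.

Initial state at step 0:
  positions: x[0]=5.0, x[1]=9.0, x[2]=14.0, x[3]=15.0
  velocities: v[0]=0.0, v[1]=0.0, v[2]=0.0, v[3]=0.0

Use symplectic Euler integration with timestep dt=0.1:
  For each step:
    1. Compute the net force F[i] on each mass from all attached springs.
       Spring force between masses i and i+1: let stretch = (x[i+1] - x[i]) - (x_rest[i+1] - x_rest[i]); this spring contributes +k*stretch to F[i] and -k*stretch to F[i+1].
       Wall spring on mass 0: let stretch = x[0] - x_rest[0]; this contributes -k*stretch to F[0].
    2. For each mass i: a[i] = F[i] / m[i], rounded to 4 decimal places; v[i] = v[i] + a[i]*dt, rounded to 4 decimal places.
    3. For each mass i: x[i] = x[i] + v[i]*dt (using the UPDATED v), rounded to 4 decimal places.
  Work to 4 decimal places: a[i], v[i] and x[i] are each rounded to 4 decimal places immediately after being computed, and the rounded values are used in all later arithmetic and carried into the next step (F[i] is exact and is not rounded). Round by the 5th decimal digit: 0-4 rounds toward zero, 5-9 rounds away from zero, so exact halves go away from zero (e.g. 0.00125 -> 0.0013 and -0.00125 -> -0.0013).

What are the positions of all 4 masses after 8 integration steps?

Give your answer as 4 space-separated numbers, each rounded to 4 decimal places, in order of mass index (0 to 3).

Step 0: x=[5.0000 9.0000 14.0000 15.0000] v=[0.0000 0.0000 0.0000 0.0000]
Step 1: x=[4.9900 9.0100 13.9800 15.0300] v=[-0.1000 0.1000 -0.2000 0.3000]
Step 2: x=[4.9703 9.0295 13.9404 15.0895] v=[-0.1970 0.1950 -0.3960 0.5950]
Step 3: x=[4.9415 9.0575 13.8820 15.1775] v=[-0.2881 0.2802 -0.5841 0.8801]
Step 4: x=[4.9044 9.0926 13.8059 15.2926] v=[-0.3707 0.3511 -0.7606 1.1506]
Step 5: x=[4.8602 9.1330 13.7137 15.4328] v=[-0.4423 0.4036 -0.9219 1.4019]
Step 6: x=[4.8101 9.1764 13.6072 15.5958] v=[-0.5010 0.4344 -1.0650 1.6300]
Step 7: x=[4.7556 9.2205 13.4885 15.7789] v=[-0.5454 0.4409 -1.1871 1.8311]
Step 8: x=[4.6982 9.2626 13.3599 15.9791] v=[-0.5745 0.4212 -1.2860 2.0021]

Answer: 4.6982 9.2626 13.3599 15.9791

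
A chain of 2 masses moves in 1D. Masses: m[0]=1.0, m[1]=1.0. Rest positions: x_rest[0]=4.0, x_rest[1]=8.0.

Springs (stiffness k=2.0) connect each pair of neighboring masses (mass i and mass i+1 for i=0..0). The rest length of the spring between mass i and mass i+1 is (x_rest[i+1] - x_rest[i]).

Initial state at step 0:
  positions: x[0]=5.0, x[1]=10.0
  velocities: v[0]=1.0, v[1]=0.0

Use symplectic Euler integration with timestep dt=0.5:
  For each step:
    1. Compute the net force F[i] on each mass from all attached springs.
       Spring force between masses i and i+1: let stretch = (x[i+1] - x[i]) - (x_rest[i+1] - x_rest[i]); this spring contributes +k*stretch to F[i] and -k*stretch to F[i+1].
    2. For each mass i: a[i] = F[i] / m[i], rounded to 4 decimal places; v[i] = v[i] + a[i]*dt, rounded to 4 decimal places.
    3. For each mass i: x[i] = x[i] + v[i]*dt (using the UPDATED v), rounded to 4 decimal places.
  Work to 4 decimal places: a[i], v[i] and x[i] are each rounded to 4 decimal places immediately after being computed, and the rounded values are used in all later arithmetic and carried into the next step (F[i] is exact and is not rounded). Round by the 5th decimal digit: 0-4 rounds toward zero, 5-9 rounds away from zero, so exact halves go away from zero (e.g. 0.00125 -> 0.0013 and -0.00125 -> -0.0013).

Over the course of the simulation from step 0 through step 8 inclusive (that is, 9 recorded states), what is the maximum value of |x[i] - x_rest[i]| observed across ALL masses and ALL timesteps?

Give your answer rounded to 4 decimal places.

Step 0: x=[5.0000 10.0000] v=[1.0000 0.0000]
Step 1: x=[6.0000 9.5000] v=[2.0000 -1.0000]
Step 2: x=[6.7500 9.2500] v=[1.5000 -0.5000]
Step 3: x=[6.7500 9.7500] v=[0.0000 1.0000]
Step 4: x=[6.2500 10.7500] v=[-1.0000 2.0000]
Step 5: x=[6.0000 11.5000] v=[-0.5000 1.5000]
Step 6: x=[6.5000 11.5000] v=[1.0000 0.0000]
Step 7: x=[7.5000 11.0000] v=[2.0000 -1.0000]
Step 8: x=[8.2500 10.7500] v=[1.5000 -0.5000]
Max displacement = 4.2500

Answer: 4.2500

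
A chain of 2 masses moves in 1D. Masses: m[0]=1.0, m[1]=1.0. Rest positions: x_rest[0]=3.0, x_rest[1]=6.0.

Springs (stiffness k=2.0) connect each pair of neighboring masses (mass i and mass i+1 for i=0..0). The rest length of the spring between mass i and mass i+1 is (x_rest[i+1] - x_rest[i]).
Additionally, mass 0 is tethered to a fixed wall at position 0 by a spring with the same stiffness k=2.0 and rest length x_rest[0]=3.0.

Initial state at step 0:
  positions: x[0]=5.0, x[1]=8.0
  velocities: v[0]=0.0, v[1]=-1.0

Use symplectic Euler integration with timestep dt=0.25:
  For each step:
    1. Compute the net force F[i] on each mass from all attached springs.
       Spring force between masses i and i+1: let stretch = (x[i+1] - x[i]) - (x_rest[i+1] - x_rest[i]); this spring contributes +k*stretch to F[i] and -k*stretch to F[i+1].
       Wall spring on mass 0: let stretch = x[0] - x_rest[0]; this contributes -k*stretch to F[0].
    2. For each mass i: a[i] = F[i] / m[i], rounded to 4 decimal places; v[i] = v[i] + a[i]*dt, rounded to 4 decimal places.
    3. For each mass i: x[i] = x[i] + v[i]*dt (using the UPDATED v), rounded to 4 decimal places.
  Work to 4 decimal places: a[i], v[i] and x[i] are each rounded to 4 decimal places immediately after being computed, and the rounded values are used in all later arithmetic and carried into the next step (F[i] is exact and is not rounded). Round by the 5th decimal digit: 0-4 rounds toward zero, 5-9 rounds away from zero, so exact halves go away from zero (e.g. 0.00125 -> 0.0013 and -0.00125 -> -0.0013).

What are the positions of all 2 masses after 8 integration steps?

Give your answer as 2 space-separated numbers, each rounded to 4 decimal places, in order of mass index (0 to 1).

Answer: 1.9988 4.5547

Derivation:
Step 0: x=[5.0000 8.0000] v=[0.0000 -1.0000]
Step 1: x=[4.7500 7.7500] v=[-1.0000 -1.0000]
Step 2: x=[4.2813 7.5000] v=[-1.8750 -1.0000]
Step 3: x=[3.6797 7.2227] v=[-2.4063 -1.1094]
Step 4: x=[3.0610 6.8775] v=[-2.4747 -1.3809]
Step 5: x=[2.5368 6.4302] v=[-2.0970 -1.7892]
Step 6: x=[2.1821 5.8712] v=[-1.4187 -2.2359]
Step 7: x=[2.0158 5.2261] v=[-0.6652 -2.5805]
Step 8: x=[1.9988 4.5547] v=[-0.0680 -2.6857]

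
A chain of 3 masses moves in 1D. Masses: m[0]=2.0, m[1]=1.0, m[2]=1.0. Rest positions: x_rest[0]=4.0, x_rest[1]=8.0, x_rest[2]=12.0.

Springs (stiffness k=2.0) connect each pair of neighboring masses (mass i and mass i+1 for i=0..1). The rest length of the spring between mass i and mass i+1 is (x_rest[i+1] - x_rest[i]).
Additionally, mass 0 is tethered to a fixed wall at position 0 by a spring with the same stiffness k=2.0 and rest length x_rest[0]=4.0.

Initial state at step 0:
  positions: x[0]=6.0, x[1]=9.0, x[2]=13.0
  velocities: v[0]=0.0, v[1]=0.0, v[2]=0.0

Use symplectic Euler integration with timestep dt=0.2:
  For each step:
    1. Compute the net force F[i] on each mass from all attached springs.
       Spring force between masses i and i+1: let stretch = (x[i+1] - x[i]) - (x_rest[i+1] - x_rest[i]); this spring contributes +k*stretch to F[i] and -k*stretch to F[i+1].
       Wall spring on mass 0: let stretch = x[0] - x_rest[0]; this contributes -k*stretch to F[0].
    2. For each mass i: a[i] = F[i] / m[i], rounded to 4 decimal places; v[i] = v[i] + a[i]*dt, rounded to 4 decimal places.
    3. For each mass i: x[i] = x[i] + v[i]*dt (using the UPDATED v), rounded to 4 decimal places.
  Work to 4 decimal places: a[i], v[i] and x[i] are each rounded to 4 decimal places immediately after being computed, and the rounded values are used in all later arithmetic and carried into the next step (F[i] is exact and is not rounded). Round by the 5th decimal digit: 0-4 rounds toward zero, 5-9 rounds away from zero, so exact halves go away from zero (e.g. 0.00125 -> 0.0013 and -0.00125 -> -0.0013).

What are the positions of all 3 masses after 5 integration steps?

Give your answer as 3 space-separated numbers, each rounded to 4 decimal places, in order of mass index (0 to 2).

Step 0: x=[6.0000 9.0000 13.0000] v=[0.0000 0.0000 0.0000]
Step 1: x=[5.8800 9.0800 13.0000] v=[-0.6000 0.4000 0.0000]
Step 2: x=[5.6528 9.2176 13.0064] v=[-1.1360 0.6880 0.0320]
Step 3: x=[5.3421 9.3731 13.0297] v=[-1.5536 0.7776 0.1165]
Step 4: x=[4.9789 9.4987 13.0805] v=[-1.8158 0.6278 0.2539]
Step 5: x=[4.5974 9.5492 13.1647] v=[-1.9076 0.2526 0.4212]

Answer: 4.5974 9.5492 13.1647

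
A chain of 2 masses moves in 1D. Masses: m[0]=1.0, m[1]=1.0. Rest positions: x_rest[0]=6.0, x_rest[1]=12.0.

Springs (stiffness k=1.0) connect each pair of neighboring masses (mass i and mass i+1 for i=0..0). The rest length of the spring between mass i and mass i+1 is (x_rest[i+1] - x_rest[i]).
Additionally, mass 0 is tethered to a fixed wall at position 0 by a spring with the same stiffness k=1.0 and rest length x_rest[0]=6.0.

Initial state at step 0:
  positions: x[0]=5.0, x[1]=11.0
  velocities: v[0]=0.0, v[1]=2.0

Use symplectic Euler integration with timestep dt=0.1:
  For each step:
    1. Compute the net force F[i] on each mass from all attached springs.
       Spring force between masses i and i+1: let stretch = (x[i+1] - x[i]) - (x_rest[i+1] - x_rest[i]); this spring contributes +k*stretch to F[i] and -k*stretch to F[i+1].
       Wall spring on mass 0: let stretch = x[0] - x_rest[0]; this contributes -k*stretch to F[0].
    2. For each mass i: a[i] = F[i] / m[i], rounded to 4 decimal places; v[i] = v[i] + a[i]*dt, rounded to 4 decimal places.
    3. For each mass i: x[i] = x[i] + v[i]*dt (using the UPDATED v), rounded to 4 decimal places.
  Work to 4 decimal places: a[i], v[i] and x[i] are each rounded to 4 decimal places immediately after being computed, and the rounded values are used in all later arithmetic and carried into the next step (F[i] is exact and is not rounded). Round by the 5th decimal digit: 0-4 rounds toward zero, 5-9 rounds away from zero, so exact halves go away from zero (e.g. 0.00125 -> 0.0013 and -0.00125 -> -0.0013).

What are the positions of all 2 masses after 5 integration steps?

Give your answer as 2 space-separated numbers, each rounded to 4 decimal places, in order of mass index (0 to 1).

Step 0: x=[5.0000 11.0000] v=[0.0000 2.0000]
Step 1: x=[5.0100 11.2000] v=[0.1000 2.0000]
Step 2: x=[5.0318 11.3981] v=[0.2180 1.9810]
Step 3: x=[5.0670 11.5925] v=[0.3515 1.9444]
Step 4: x=[5.1167 11.7817] v=[0.4974 1.8919]
Step 5: x=[5.1819 11.9642] v=[0.6522 1.8254]

Answer: 5.1819 11.9642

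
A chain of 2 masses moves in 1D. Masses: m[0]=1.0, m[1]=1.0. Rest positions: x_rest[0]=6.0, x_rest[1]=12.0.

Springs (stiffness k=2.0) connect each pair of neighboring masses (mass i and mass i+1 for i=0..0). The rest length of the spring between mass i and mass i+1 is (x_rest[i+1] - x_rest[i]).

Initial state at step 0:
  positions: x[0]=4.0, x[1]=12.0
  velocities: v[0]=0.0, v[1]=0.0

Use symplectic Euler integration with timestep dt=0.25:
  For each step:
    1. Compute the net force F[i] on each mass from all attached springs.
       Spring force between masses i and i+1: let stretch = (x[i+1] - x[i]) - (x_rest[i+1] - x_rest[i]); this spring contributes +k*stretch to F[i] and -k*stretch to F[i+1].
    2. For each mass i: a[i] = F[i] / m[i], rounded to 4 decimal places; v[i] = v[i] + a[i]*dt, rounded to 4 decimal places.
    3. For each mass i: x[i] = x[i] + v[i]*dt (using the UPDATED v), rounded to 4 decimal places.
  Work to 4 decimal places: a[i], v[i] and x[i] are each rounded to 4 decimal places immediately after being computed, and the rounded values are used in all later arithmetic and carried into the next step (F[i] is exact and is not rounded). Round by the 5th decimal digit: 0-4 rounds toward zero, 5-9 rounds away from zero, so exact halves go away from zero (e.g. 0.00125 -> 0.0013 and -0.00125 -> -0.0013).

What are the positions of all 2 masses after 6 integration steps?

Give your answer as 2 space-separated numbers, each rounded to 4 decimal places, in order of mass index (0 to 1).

Answer: 6.0223 9.9778

Derivation:
Step 0: x=[4.0000 12.0000] v=[0.0000 0.0000]
Step 1: x=[4.2500 11.7500] v=[1.0000 -1.0000]
Step 2: x=[4.6875 11.3125] v=[1.7500 -1.7500]
Step 3: x=[5.2031 10.7969] v=[2.0625 -2.0625]
Step 4: x=[5.6680 10.3321] v=[1.8594 -1.8594]
Step 5: x=[5.9659 10.0342] v=[1.1915 -1.1915]
Step 6: x=[6.0223 9.9778] v=[0.2257 -0.2257]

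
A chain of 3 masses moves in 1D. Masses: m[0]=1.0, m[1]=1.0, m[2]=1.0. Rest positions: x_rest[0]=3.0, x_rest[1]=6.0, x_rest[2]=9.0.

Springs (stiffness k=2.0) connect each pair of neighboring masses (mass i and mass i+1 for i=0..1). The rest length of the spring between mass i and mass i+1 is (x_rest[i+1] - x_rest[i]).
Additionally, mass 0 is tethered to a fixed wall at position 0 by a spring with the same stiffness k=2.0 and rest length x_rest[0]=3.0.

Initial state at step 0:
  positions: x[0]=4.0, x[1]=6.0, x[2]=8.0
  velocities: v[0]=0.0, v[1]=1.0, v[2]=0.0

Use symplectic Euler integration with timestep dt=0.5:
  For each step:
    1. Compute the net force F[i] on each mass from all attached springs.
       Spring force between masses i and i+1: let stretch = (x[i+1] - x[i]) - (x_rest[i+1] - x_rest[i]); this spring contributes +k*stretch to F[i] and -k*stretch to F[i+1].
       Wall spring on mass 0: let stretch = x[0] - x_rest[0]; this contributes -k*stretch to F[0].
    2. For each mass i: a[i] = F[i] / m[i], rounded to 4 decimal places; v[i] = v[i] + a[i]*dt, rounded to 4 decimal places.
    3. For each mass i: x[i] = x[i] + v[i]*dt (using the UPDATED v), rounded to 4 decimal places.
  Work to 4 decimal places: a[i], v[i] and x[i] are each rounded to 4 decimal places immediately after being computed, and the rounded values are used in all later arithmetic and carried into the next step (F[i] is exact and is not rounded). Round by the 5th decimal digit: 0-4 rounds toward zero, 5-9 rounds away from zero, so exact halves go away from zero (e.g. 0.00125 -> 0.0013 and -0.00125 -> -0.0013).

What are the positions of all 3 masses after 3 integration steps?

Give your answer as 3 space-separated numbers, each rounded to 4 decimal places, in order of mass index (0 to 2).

Answer: 2.3750 5.6250 10.3750

Derivation:
Step 0: x=[4.0000 6.0000 8.0000] v=[0.0000 1.0000 0.0000]
Step 1: x=[3.0000 6.5000 8.5000] v=[-2.0000 1.0000 1.0000]
Step 2: x=[2.2500 6.2500 9.5000] v=[-1.5000 -0.5000 2.0000]
Step 3: x=[2.3750 5.6250 10.3750] v=[0.2500 -1.2500 1.7500]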